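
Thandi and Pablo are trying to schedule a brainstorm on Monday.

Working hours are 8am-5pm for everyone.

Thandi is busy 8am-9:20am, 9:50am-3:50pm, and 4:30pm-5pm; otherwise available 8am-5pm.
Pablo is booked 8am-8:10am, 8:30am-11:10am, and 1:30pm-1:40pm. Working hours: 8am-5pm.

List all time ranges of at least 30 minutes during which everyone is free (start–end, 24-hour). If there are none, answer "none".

Thandi free within 08:00–17:00: 09:20–09:50, 15:50–16:30.
Pablo free within 08:00–17:00: 08:10–08:30, 11:10–13:30, 13:40–17:00.
Thandi ∩ Pablo: 15:50–16:30.
Windows ≥ 30 min: 15:50–16:30.

15:50–16:30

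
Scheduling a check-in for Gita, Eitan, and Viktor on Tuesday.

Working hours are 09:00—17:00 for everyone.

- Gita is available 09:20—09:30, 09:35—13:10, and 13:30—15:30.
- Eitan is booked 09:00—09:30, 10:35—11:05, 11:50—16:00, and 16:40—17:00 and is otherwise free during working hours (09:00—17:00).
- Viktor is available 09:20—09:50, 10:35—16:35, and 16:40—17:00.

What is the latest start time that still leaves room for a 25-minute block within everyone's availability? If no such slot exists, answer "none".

Eitan free within 09:00–17:00: 09:30–10:35, 11:05–11:50, 16:00–16:40.
Gita ∩ Eitan: 09:35–10:35, 11:05–11:50.
Gita ∩ Eitan ∩ Viktor: 09:35–09:50, 11:05–11:50.
Windows ≥ 25 min: 11:05–11:50.
Latest start in the last window 11:05–11:50 is 11:50 − 25 min = 11:25.

11:25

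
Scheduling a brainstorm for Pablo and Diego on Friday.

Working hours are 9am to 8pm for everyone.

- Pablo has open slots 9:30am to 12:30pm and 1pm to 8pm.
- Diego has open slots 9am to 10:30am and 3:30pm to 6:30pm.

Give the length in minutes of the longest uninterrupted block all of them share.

180 minutes

Pablo ∩ Diego: 09:30–10:30, 15:30–18:30.
Common window lengths: 60, 180 min; longest is 180.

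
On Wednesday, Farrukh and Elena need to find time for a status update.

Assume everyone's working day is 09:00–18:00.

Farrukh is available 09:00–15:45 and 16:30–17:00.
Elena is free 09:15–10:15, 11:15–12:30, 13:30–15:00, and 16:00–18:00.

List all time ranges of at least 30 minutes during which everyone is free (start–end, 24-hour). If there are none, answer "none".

09:15–10:15, 11:15–12:30, 13:30–15:00, 16:30–17:00

Farrukh ∩ Elena: 09:15–10:15, 11:15–12:30, 13:30–15:00, 16:30–17:00.
Windows ≥ 30 min: 09:15–10:15, 11:15–12:30, 13:30–15:00, 16:30–17:00.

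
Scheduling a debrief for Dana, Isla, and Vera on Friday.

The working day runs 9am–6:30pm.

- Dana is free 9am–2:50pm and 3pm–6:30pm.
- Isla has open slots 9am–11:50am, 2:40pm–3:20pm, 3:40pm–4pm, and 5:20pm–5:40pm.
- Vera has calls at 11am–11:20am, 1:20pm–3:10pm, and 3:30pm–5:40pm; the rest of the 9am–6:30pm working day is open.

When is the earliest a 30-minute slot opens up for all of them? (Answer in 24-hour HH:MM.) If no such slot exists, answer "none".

09:00

Vera free within 09:00–18:30: 09:00–11:00, 11:20–13:20, 15:10–15:30, 17:40–18:30.
Dana ∩ Isla: 09:00–11:50, 14:40–14:50, 15:00–15:20, 15:40–16:00, 17:20–17:40.
Dana ∩ Isla ∩ Vera: 09:00–11:00, 11:20–11:50, 15:10–15:20.
Windows ≥ 30 min: 09:00–11:00, 11:20–11:50.
Earliest such window starts at 09:00.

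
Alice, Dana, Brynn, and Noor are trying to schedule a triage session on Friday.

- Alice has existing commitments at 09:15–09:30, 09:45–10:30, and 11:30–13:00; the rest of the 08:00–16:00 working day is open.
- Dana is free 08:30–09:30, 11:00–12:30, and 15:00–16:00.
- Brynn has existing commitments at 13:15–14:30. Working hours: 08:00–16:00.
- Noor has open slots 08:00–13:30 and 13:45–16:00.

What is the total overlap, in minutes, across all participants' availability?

135 minutes

Alice free within 08:00–16:00: 08:00–09:15, 09:30–09:45, 10:30–11:30, 13:00–16:00.
Brynn free within 08:00–16:00: 08:00–13:15, 14:30–16:00.
Alice ∩ Dana: 08:30–09:15, 11:00–11:30, 15:00–16:00.
Alice ∩ Dana ∩ Brynn: 08:30–09:15, 11:00–11:30, 15:00–16:00.
Alice ∩ Dana ∩ Brynn ∩ Noor: 08:30–09:15, 11:00–11:30, 15:00–16:00.
Total common minutes: 45 + 30 + 60 = 135.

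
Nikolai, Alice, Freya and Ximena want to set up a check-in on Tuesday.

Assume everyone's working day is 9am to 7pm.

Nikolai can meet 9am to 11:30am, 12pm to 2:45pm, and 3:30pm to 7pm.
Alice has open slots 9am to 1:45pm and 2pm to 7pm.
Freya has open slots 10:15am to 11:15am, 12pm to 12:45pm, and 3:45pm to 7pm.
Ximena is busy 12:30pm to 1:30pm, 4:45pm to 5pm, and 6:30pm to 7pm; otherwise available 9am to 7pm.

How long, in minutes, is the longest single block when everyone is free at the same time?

Ximena free within 09:00–19:00: 09:00–12:30, 13:30–16:45, 17:00–18:30.
Nikolai ∩ Alice: 09:00–11:30, 12:00–13:45, 14:00–14:45, 15:30–19:00.
Nikolai ∩ Alice ∩ Freya: 10:15–11:15, 12:00–12:45, 15:45–19:00.
Nikolai ∩ Alice ∩ Freya ∩ Ximena: 10:15–11:15, 12:00–12:30, 15:45–16:45, 17:00–18:30.
Common window lengths: 60, 30, 60, 90 min; longest is 90.

90 minutes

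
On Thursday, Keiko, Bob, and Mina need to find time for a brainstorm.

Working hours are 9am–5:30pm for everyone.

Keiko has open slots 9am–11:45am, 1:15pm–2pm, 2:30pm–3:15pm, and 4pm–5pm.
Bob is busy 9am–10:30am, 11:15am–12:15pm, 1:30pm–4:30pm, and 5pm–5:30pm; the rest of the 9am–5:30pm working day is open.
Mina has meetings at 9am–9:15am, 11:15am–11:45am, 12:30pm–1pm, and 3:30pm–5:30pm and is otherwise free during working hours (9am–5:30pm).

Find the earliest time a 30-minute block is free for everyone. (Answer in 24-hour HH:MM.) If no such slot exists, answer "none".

Bob free within 09:00–17:30: 10:30–11:15, 12:15–13:30, 16:30–17:00.
Mina free within 09:00–17:30: 09:15–11:15, 11:45–12:30, 13:00–15:30.
Keiko ∩ Bob: 10:30–11:15, 13:15–13:30, 16:30–17:00.
Keiko ∩ Bob ∩ Mina: 10:30–11:15, 13:15–13:30.
Windows ≥ 30 min: 10:30–11:15.
Earliest such window starts at 10:30.

10:30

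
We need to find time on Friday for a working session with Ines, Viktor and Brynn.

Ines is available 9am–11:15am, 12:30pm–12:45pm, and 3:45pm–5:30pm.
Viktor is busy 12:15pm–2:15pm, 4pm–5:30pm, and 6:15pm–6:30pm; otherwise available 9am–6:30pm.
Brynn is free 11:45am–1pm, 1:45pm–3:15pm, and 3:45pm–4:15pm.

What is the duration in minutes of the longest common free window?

Viktor free within 09:00–18:30: 09:00–12:15, 14:15–16:00, 17:30–18:15.
Ines ∩ Viktor: 09:00–11:15, 15:45–16:00.
Ines ∩ Viktor ∩ Brynn: 15:45–16:00.
Single common window of 15 minutes.

15 minutes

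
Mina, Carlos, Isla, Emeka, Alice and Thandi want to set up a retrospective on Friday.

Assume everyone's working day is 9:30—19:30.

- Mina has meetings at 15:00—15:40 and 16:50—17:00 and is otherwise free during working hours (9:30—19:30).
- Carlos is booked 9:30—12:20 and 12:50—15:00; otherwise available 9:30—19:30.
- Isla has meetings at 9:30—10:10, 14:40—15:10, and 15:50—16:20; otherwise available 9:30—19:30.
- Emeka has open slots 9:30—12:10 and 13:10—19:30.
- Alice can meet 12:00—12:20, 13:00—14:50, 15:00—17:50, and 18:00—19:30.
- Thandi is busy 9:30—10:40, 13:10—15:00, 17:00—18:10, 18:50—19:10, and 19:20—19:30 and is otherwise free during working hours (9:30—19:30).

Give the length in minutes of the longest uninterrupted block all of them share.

Mina free within 09:30–19:30: 09:30–15:00, 15:40–16:50, 17:00–19:30.
Carlos free within 09:30–19:30: 12:20–12:50, 15:00–19:30.
Isla free within 09:30–19:30: 10:10–14:40, 15:10–15:50, 16:20–19:30.
Thandi free within 09:30–19:30: 10:40–13:10, 15:00–17:00, 18:10–18:50, 19:10–19:20.
Mina ∩ Carlos: 12:20–12:50, 15:40–16:50, 17:00–19:30.
Mina ∩ Carlos ∩ Isla: 12:20–12:50, 15:40–15:50, 16:20–16:50, 17:00–19:30.
Mina ∩ Carlos ∩ Isla ∩ Emeka: 15:40–15:50, 16:20–16:50, 17:00–19:30.
Mina ∩ Carlos ∩ Isla ∩ Emeka ∩ Alice: 15:40–15:50, 16:20–16:50, 17:00–17:50, 18:00–19:30.
Mina ∩ Carlos ∩ Isla ∩ Emeka ∩ Alice ∩ Thandi: 15:40–15:50, 16:20–16:50, 18:10–18:50, 19:10–19:20.
Common window lengths: 10, 30, 40, 10 min; longest is 40.

40 minutes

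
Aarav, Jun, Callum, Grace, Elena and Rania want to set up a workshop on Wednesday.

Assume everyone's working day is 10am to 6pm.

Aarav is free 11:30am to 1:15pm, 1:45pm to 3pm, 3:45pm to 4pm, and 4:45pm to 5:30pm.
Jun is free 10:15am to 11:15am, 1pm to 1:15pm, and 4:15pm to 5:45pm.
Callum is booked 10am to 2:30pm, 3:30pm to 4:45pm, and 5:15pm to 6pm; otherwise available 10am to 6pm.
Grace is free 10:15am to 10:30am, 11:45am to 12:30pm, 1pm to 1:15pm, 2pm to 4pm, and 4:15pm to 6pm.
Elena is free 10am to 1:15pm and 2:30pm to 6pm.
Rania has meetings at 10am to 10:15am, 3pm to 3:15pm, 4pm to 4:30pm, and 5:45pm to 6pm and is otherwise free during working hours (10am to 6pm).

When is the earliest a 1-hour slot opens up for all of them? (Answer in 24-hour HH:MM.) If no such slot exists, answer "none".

Callum free within 10:00–18:00: 14:30–15:30, 16:45–17:15.
Rania free within 10:00–18:00: 10:15–15:00, 15:15–16:00, 16:30–17:45.
Aarav ∩ Jun: 13:00–13:15, 16:45–17:30.
Aarav ∩ Jun ∩ Callum: 16:45–17:15.
Aarav ∩ Jun ∩ Callum ∩ Grace: 16:45–17:15.
Aarav ∩ Jun ∩ Callum ∩ Grace ∩ Elena: 16:45–17:15.
Aarav ∩ Jun ∩ Callum ∩ Grace ∩ Elena ∩ Rania: 16:45–17:15.
Windows ≥ 60 min: (none).

none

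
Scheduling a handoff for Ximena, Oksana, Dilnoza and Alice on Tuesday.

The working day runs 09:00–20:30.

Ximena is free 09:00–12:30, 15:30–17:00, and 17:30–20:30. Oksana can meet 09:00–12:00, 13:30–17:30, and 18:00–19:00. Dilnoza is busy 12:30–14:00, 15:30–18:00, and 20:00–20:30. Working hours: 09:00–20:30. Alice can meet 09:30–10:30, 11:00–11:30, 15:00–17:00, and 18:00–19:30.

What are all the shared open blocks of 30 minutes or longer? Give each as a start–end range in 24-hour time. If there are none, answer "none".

09:30–10:30, 11:00–11:30, 18:00–19:00

Dilnoza free within 09:00–20:30: 09:00–12:30, 14:00–15:30, 18:00–20:00.
Ximena ∩ Oksana: 09:00–12:00, 15:30–17:00, 18:00–19:00.
Ximena ∩ Oksana ∩ Dilnoza: 09:00–12:00, 18:00–19:00.
Ximena ∩ Oksana ∩ Dilnoza ∩ Alice: 09:30–10:30, 11:00–11:30, 18:00–19:00.
Windows ≥ 30 min: 09:30–10:30, 11:00–11:30, 18:00–19:00.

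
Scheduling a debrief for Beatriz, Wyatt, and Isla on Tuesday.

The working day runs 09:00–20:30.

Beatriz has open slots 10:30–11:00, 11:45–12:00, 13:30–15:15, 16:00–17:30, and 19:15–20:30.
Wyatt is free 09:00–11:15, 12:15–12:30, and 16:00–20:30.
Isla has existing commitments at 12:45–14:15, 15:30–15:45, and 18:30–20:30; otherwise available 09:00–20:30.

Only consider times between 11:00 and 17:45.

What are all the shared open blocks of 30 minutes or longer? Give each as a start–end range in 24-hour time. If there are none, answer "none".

Isla free within 09:00–20:30: 09:00–12:45, 14:15–15:30, 15:45–18:30.
Beatriz ∩ Wyatt: 10:30–11:00, 16:00–17:30, 19:15–20:30.
Beatriz ∩ Wyatt ∩ Isla: 10:30–11:00, 16:00–17:30.
Restricted to 11:00–17:45: 16:00–17:30.
Windows ≥ 30 min: 16:00–17:30.

16:00–17:30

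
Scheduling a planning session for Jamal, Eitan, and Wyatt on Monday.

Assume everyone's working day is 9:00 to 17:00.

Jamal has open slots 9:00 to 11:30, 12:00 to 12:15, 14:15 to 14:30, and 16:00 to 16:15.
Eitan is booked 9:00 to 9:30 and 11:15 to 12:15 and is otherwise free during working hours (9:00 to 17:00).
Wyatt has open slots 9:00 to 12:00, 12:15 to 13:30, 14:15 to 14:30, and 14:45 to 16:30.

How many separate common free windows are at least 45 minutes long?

Eitan free within 09:00–17:00: 09:30–11:15, 12:15–17:00.
Jamal ∩ Eitan: 09:30–11:15, 14:15–14:30, 16:00–16:15.
Jamal ∩ Eitan ∩ Wyatt: 09:30–11:15, 14:15–14:30, 16:00–16:15.
Windows ≥ 45 min: 09:30–11:15.
That's 1 window.

1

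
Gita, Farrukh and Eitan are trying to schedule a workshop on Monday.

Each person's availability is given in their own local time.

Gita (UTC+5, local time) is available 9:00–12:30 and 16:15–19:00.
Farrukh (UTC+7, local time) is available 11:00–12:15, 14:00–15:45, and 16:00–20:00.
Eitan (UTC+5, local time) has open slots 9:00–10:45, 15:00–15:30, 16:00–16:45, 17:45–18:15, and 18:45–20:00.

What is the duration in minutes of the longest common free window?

Gita → UTC: 04:00–07:30, 11:15–14:00.
Farrukh → UTC: 04:00–05:15, 07:00–08:45, 09:00–13:00.
Eitan → UTC: 04:00–05:45, 10:00–10:30, 11:00–11:45, 12:45–13:15, 13:45–15:00.
Gita ∩ Farrukh: 04:00–05:15, 07:00–07:30, 11:15–13:00.
Gita ∩ Farrukh ∩ Eitan: 04:00–05:15, 11:15–11:45, 12:45–13:00.
Common window lengths: 75, 30, 15 min; longest is 75.

75 minutes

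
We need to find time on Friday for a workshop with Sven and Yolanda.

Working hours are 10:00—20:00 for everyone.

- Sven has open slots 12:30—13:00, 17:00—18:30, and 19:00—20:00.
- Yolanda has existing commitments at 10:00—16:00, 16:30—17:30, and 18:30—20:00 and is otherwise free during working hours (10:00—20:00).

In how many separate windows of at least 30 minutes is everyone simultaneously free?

Yolanda free within 10:00–20:00: 16:00–16:30, 17:30–18:30.
Sven ∩ Yolanda: 17:30–18:30.
Windows ≥ 30 min: 17:30–18:30.
That's 1 window.

1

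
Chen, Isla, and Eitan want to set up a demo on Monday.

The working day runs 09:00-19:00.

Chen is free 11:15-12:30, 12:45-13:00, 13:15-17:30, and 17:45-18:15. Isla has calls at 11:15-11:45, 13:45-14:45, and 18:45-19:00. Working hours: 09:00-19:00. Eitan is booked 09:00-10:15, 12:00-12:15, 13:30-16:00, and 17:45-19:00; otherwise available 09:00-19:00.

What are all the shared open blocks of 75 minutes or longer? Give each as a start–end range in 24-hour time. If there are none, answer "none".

16:00–17:30

Isla free within 09:00–19:00: 09:00–11:15, 11:45–13:45, 14:45–18:45.
Eitan free within 09:00–19:00: 10:15–12:00, 12:15–13:30, 16:00–17:45.
Chen ∩ Isla: 11:45–12:30, 12:45–13:00, 13:15–13:45, 14:45–17:30, 17:45–18:15.
Chen ∩ Isla ∩ Eitan: 11:45–12:00, 12:15–12:30, 12:45–13:00, 13:15–13:30, 16:00–17:30.
Windows ≥ 75 min: 16:00–17:30.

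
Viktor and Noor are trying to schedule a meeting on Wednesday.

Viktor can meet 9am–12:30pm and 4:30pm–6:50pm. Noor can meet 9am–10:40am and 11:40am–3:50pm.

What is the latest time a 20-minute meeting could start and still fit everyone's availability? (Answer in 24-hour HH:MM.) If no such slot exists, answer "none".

Viktor ∩ Noor: 09:00–10:40, 11:40–12:30.
Windows ≥ 20 min: 09:00–10:40, 11:40–12:30.
Latest start in the last window 11:40–12:30 is 12:30 − 20 min = 12:10.

12:10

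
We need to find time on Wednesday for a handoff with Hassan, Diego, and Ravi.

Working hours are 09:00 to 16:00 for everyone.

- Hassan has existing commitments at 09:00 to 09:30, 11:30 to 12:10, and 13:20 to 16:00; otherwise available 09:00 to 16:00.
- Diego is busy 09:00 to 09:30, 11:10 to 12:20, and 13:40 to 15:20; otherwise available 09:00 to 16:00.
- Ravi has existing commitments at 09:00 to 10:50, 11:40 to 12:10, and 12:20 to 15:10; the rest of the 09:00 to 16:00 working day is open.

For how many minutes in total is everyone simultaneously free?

Hassan free within 09:00–16:00: 09:30–11:30, 12:10–13:20.
Diego free within 09:00–16:00: 09:30–11:10, 12:20–13:40, 15:20–16:00.
Ravi free within 09:00–16:00: 10:50–11:40, 12:10–12:20, 15:10–16:00.
Hassan ∩ Diego: 09:30–11:10, 12:20–13:20.
Hassan ∩ Diego ∩ Ravi: 10:50–11:10.
Total common minutes: 20.

20 minutes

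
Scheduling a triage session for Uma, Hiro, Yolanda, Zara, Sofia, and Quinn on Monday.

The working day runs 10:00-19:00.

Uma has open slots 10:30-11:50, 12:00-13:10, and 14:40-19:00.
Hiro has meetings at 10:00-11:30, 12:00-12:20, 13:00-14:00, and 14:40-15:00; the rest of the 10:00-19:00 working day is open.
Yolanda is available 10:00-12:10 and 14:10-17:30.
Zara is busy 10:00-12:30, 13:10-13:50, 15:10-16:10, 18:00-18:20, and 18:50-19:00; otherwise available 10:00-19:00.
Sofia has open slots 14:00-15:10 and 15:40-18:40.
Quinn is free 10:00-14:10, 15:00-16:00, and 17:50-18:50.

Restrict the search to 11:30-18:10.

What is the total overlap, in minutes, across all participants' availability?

10 minutes

Hiro free within 10:00–19:00: 11:30–12:00, 12:20–13:00, 14:00–14:40, 15:00–19:00.
Zara free within 10:00–19:00: 12:30–13:10, 13:50–15:10, 16:10–18:00, 18:20–18:50.
Uma ∩ Hiro: 11:30–11:50, 12:20–13:00, 15:00–19:00.
Uma ∩ Hiro ∩ Yolanda: 11:30–11:50, 15:00–17:30.
Uma ∩ Hiro ∩ Yolanda ∩ Zara: 15:00–15:10, 16:10–17:30.
Uma ∩ Hiro ∩ Yolanda ∩ Zara ∩ Sofia: 15:00–15:10, 16:10–17:30.
Uma ∩ Hiro ∩ Yolanda ∩ Zara ∩ Sofia ∩ Quinn: 15:00–15:10.
Restricted to 11:30–18:10: 15:00–15:10.
Total common minutes: 10.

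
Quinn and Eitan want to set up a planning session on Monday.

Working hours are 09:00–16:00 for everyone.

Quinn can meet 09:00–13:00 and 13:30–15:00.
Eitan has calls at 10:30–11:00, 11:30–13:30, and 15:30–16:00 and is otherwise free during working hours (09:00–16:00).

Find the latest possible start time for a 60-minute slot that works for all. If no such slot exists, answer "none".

14:00

Eitan free within 09:00–16:00: 09:00–10:30, 11:00–11:30, 13:30–15:30.
Quinn ∩ Eitan: 09:00–10:30, 11:00–11:30, 13:30–15:00.
Windows ≥ 60 min: 09:00–10:30, 13:30–15:00.
Latest start in the last window 13:30–15:00 is 15:00 − 60 min = 14:00.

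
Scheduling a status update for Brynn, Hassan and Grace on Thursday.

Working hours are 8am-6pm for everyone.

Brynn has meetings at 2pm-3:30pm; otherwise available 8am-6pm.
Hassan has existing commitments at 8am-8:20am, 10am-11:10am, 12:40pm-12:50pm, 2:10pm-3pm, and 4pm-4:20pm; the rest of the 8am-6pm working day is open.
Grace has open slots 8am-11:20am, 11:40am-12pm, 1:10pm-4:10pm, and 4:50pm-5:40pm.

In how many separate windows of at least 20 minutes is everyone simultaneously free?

Brynn free within 08:00–18:00: 08:00–14:00, 15:30–18:00.
Hassan free within 08:00–18:00: 08:20–10:00, 11:10–12:40, 12:50–14:10, 15:00–16:00, 16:20–18:00.
Brynn ∩ Hassan: 08:20–10:00, 11:10–12:40, 12:50–14:00, 15:30–16:00, 16:20–18:00.
Brynn ∩ Hassan ∩ Grace: 08:20–10:00, 11:10–11:20, 11:40–12:00, 13:10–14:00, 15:30–16:00, 16:50–17:40.
Windows ≥ 20 min: 08:20–10:00, 11:40–12:00, 13:10–14:00, 15:30–16:00, 16:50–17:40.
That's 5 windows.

5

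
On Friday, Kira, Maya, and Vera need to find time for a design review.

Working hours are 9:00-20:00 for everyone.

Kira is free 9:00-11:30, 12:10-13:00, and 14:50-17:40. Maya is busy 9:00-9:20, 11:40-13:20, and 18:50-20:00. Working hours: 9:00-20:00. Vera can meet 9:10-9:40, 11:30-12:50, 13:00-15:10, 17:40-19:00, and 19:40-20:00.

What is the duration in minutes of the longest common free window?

Maya free within 09:00–20:00: 09:20–11:40, 13:20–18:50.
Kira ∩ Maya: 09:20–11:30, 14:50–17:40.
Kira ∩ Maya ∩ Vera: 09:20–09:40, 14:50–15:10.
Common window lengths: 20, 20 min; longest is 20.

20 minutes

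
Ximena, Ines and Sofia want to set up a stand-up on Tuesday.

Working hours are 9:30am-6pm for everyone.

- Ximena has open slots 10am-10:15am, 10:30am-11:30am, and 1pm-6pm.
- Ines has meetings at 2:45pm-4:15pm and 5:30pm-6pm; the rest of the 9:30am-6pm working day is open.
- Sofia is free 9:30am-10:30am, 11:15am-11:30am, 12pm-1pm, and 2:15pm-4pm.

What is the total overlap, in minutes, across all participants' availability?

60 minutes

Ines free within 09:30–18:00: 09:30–14:45, 16:15–17:30.
Ximena ∩ Ines: 10:00–10:15, 10:30–11:30, 13:00–14:45, 16:15–17:30.
Ximena ∩ Ines ∩ Sofia: 10:00–10:15, 11:15–11:30, 14:15–14:45.
Total common minutes: 15 + 15 + 30 = 60.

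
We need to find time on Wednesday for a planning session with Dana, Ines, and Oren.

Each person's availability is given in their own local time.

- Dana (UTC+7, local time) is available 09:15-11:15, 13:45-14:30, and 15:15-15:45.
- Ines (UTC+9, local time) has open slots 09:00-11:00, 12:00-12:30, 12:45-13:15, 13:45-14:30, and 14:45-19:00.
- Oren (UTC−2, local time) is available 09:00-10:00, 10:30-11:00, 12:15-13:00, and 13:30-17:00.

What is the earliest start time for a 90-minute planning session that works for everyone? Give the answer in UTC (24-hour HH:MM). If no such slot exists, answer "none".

Dana → UTC: 02:15–04:15, 06:45–07:30, 08:15–08:45.
Ines → UTC: 00:00–02:00, 03:00–03:30, 03:45–04:15, 04:45–05:30, 05:45–10:00.
Oren → UTC: 11:00–12:00, 12:30–13:00, 14:15–15:00, 15:30–19:00.
Dana ∩ Ines: 03:00–03:30, 03:45–04:15, 06:45–07:30, 08:15–08:45.
Dana ∩ Ines ∩ Oren: (none).
Windows ≥ 90 min: (none).

none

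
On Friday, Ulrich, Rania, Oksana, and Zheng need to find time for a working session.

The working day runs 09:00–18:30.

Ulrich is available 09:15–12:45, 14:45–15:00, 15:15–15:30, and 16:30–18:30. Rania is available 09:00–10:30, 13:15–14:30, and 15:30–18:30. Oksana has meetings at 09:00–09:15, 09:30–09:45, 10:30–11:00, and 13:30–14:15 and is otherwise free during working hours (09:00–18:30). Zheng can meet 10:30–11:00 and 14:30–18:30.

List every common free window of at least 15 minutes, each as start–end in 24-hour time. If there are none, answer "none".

Oksana free within 09:00–18:30: 09:15–09:30, 09:45–10:30, 11:00–13:30, 14:15–18:30.
Ulrich ∩ Rania: 09:15–10:30, 16:30–18:30.
Ulrich ∩ Rania ∩ Oksana: 09:15–09:30, 09:45–10:30, 16:30–18:30.
Ulrich ∩ Rania ∩ Oksana ∩ Zheng: 16:30–18:30.
Windows ≥ 15 min: 16:30–18:30.

16:30–18:30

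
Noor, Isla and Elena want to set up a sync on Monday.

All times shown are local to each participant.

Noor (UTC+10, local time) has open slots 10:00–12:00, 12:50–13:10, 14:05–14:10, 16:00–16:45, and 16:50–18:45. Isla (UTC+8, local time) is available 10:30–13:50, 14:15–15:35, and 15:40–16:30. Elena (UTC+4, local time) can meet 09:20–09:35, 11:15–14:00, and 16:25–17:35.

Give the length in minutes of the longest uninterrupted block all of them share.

Noor → UTC: 00:00–02:00, 02:50–03:10, 04:05–04:10, 06:00–06:45, 06:50–08:45.
Isla → UTC: 02:30–05:50, 06:15–07:35, 07:40–08:30.
Elena → UTC: 05:20–05:35, 07:15–10:00, 12:25–13:35.
Noor ∩ Isla: 02:50–03:10, 04:05–04:10, 06:15–06:45, 06:50–07:35, 07:40–08:30.
Noor ∩ Isla ∩ Elena: 07:15–07:35, 07:40–08:30.
Common window lengths: 20, 50 min; longest is 50.

50 minutes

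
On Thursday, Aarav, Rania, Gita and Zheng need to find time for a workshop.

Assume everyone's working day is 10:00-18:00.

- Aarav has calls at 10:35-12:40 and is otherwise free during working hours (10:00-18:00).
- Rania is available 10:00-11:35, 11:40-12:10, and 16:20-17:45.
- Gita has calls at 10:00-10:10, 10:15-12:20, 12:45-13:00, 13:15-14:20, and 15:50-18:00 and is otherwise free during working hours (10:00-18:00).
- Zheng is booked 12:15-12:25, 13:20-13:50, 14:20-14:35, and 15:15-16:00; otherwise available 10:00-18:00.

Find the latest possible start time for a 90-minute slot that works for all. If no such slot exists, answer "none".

none

Aarav free within 10:00–18:00: 10:00–10:35, 12:40–18:00.
Gita free within 10:00–18:00: 10:10–10:15, 12:20–12:45, 13:00–13:15, 14:20–15:50.
Zheng free within 10:00–18:00: 10:00–12:15, 12:25–13:20, 13:50–14:20, 14:35–15:15, 16:00–18:00.
Aarav ∩ Rania: 10:00–10:35, 16:20–17:45.
Aarav ∩ Rania ∩ Gita: 10:10–10:15.
Aarav ∩ Rania ∩ Gita ∩ Zheng: 10:10–10:15.
Windows ≥ 90 min: (none).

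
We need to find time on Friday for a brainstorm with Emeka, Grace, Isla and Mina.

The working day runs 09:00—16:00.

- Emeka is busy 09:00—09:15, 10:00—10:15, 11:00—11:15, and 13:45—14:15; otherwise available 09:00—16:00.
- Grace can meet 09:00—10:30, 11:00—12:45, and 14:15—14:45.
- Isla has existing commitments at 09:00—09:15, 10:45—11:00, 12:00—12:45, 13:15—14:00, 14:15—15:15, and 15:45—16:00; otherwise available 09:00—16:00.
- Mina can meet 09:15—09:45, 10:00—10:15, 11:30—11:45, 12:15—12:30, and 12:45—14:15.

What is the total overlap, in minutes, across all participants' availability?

Emeka free within 09:00–16:00: 09:15–10:00, 10:15–11:00, 11:15–13:45, 14:15–16:00.
Isla free within 09:00–16:00: 09:15–10:45, 11:00–12:00, 12:45–13:15, 14:00–14:15, 15:15–15:45.
Emeka ∩ Grace: 09:15–10:00, 10:15–10:30, 11:15–12:45, 14:15–14:45.
Emeka ∩ Grace ∩ Isla: 09:15–10:00, 10:15–10:30, 11:15–12:00.
Emeka ∩ Grace ∩ Isla ∩ Mina: 09:15–09:45, 11:30–11:45.
Total common minutes: 30 + 15 = 45.

45 minutes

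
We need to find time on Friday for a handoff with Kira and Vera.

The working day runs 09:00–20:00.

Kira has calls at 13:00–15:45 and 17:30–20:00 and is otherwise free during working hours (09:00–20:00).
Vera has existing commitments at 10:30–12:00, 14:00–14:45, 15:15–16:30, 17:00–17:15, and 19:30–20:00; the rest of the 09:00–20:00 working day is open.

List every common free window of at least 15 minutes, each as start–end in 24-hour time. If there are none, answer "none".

09:00–10:30, 12:00–13:00, 16:30–17:00, 17:15–17:30

Kira free within 09:00–20:00: 09:00–13:00, 15:45–17:30.
Vera free within 09:00–20:00: 09:00–10:30, 12:00–14:00, 14:45–15:15, 16:30–17:00, 17:15–19:30.
Kira ∩ Vera: 09:00–10:30, 12:00–13:00, 16:30–17:00, 17:15–17:30.
Windows ≥ 15 min: 09:00–10:30, 12:00–13:00, 16:30–17:00, 17:15–17:30.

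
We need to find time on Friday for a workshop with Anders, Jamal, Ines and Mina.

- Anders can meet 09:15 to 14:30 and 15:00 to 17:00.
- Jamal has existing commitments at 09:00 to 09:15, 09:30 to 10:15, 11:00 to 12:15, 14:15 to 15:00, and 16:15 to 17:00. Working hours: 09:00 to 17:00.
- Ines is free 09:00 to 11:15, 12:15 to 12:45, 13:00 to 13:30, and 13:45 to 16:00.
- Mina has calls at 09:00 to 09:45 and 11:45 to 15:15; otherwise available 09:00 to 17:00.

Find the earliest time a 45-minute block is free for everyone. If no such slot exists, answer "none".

Jamal free within 09:00–17:00: 09:15–09:30, 10:15–11:00, 12:15–14:15, 15:00–16:15.
Mina free within 09:00–17:00: 09:45–11:45, 15:15–17:00.
Anders ∩ Jamal: 09:15–09:30, 10:15–11:00, 12:15–14:15, 15:00–16:15.
Anders ∩ Jamal ∩ Ines: 09:15–09:30, 10:15–11:00, 12:15–12:45, 13:00–13:30, 13:45–14:15, 15:00–16:00.
Anders ∩ Jamal ∩ Ines ∩ Mina: 10:15–11:00, 15:15–16:00.
Windows ≥ 45 min: 10:15–11:00, 15:15–16:00.
Earliest such window starts at 10:15.

10:15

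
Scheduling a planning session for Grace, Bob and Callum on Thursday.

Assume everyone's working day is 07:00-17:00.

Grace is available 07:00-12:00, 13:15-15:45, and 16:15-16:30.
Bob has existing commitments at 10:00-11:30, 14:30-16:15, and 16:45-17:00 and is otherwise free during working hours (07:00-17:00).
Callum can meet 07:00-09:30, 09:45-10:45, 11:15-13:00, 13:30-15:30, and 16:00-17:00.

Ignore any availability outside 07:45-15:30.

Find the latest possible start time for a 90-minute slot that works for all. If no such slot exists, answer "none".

Bob free within 07:00–17:00: 07:00–10:00, 11:30–14:30, 16:15–16:45.
Grace ∩ Bob: 07:00–10:00, 11:30–12:00, 13:15–14:30, 16:15–16:30.
Grace ∩ Bob ∩ Callum: 07:00–09:30, 09:45–10:00, 11:30–12:00, 13:30–14:30, 16:15–16:30.
Restricted to 07:45–15:30: 07:45–09:30, 09:45–10:00, 11:30–12:00, 13:30–14:30.
Windows ≥ 90 min: 07:45–09:30.
Latest start in the last window 07:45–09:30 is 09:30 − 90 min = 08:00.

08:00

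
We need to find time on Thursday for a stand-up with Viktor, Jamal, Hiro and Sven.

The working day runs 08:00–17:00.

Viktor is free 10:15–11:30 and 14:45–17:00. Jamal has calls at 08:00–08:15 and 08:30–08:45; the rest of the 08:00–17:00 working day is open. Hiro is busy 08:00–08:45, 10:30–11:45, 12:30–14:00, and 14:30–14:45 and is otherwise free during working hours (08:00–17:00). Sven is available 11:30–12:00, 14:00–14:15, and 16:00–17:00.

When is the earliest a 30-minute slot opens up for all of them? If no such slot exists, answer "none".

Jamal free within 08:00–17:00: 08:15–08:30, 08:45–17:00.
Hiro free within 08:00–17:00: 08:45–10:30, 11:45–12:30, 14:00–14:30, 14:45–17:00.
Viktor ∩ Jamal: 10:15–11:30, 14:45–17:00.
Viktor ∩ Jamal ∩ Hiro: 10:15–10:30, 14:45–17:00.
Viktor ∩ Jamal ∩ Hiro ∩ Sven: 16:00–17:00.
Windows ≥ 30 min: 16:00–17:00.
Earliest such window starts at 16:00.

16:00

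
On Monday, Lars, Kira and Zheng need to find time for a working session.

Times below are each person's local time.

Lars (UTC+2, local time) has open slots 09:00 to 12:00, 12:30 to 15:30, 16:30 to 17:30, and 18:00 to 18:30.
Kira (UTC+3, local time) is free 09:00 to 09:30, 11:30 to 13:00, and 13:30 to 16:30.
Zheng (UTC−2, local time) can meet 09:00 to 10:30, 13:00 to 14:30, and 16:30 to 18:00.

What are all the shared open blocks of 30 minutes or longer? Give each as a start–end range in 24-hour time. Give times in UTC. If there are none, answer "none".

11:00–12:30

Lars → UTC: 07:00–10:00, 10:30–13:30, 14:30–15:30, 16:00–16:30.
Kira → UTC: 06:00–06:30, 08:30–10:00, 10:30–13:30.
Zheng → UTC: 11:00–12:30, 15:00–16:30, 18:30–20:00.
Lars ∩ Kira: 08:30–10:00, 10:30–13:30.
Lars ∩ Kira ∩ Zheng: 11:00–12:30.
Windows ≥ 30 min: 11:00–12:30.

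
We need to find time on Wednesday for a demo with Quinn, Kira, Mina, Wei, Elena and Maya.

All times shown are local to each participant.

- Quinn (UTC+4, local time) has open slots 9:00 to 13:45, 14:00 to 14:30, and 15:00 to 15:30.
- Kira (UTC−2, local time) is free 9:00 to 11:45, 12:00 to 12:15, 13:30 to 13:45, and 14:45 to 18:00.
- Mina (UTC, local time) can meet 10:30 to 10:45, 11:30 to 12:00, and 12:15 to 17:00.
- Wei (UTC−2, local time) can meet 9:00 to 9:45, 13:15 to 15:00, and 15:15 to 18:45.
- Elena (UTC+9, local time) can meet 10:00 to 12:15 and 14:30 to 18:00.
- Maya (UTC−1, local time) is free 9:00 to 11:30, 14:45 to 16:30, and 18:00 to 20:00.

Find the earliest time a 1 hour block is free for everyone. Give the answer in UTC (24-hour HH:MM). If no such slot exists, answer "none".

none

Quinn → UTC: 05:00–09:45, 10:00–10:30, 11:00–11:30.
Kira → UTC: 11:00–13:45, 14:00–14:15, 15:30–15:45, 16:45–20:00.
Mina → UTC: 10:30–10:45, 11:30–12:00, 12:15–17:00.
Wei → UTC: 11:00–11:45, 15:15–17:00, 17:15–20:45.
Elena → UTC: 01:00–03:15, 05:30–09:00.
Maya → UTC: 10:00–12:30, 15:45–17:30, 19:00–21:00.
Quinn ∩ Kira: 11:00–11:30.
Quinn ∩ Kira ∩ Mina: (none).
Quinn ∩ Kira ∩ Mina ∩ Wei: (none).
Quinn ∩ Kira ∩ Mina ∩ Wei ∩ Elena: (none).
Quinn ∩ Kira ∩ Mina ∩ Wei ∩ Elena ∩ Maya: (none).
Windows ≥ 60 min: (none).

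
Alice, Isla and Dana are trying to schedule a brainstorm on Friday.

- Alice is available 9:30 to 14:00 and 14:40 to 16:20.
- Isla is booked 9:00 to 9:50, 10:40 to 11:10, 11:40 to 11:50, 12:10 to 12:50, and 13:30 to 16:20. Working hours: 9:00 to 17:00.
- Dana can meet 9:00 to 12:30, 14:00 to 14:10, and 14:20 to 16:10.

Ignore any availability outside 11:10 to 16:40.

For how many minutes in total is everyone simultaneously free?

Isla free within 09:00–17:00: 09:50–10:40, 11:10–11:40, 11:50–12:10, 12:50–13:30, 16:20–17:00.
Alice ∩ Isla: 09:50–10:40, 11:10–11:40, 11:50–12:10, 12:50–13:30.
Alice ∩ Isla ∩ Dana: 09:50–10:40, 11:10–11:40, 11:50–12:10.
Restricted to 11:10–16:40: 11:10–11:40, 11:50–12:10.
Total common minutes: 30 + 20 = 50.

50 minutes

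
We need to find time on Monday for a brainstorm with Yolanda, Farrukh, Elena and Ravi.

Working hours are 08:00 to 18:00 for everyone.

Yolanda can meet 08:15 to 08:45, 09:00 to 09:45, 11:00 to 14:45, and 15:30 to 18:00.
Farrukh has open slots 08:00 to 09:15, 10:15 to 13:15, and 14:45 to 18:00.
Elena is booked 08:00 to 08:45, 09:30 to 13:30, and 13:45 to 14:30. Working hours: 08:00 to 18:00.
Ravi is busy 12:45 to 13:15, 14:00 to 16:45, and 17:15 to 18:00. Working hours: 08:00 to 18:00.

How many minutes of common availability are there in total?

45 minutes

Elena free within 08:00–18:00: 08:45–09:30, 13:30–13:45, 14:30–18:00.
Ravi free within 08:00–18:00: 08:00–12:45, 13:15–14:00, 16:45–17:15.
Yolanda ∩ Farrukh: 08:15–08:45, 09:00–09:15, 11:00–13:15, 15:30–18:00.
Yolanda ∩ Farrukh ∩ Elena: 09:00–09:15, 15:30–18:00.
Yolanda ∩ Farrukh ∩ Elena ∩ Ravi: 09:00–09:15, 16:45–17:15.
Total common minutes: 15 + 30 = 45.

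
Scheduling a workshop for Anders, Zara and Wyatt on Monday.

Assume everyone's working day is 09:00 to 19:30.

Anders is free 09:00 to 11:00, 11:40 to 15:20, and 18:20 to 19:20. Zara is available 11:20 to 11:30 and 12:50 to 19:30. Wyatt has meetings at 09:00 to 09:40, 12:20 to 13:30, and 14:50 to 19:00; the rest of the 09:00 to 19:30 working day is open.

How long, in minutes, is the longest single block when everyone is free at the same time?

Wyatt free within 09:00–19:30: 09:40–12:20, 13:30–14:50, 19:00–19:30.
Anders ∩ Zara: 12:50–15:20, 18:20–19:20.
Anders ∩ Zara ∩ Wyatt: 13:30–14:50, 19:00–19:20.
Common window lengths: 80, 20 min; longest is 80.

80 minutes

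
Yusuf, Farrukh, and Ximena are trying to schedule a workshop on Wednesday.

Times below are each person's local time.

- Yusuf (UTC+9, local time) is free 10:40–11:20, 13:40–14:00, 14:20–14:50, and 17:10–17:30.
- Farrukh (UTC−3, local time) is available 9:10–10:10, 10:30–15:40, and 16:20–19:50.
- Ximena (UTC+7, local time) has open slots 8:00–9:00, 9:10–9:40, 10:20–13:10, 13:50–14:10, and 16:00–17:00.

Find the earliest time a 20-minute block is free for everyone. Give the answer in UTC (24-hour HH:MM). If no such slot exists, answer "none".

Yusuf → UTC: 01:40–02:20, 04:40–05:00, 05:20–05:50, 08:10–08:30.
Farrukh → UTC: 12:10–13:10, 13:30–18:40, 19:20–22:50.
Ximena → UTC: 01:00–02:00, 02:10–02:40, 03:20–06:10, 06:50–07:10, 09:00–10:00.
Yusuf ∩ Farrukh: (none).
Yusuf ∩ Farrukh ∩ Ximena: (none).
Windows ≥ 20 min: (none).

none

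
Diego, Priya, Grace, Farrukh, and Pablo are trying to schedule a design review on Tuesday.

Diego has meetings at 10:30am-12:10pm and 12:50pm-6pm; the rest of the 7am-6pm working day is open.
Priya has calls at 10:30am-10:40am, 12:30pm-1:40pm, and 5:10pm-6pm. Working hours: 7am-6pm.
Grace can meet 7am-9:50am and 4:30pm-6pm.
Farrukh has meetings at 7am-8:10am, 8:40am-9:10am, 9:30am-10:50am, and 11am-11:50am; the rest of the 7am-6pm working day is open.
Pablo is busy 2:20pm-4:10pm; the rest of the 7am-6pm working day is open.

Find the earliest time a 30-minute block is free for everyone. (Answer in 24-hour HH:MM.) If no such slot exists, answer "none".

08:10

Diego free within 07:00–18:00: 07:00–10:30, 12:10–12:50.
Priya free within 07:00–18:00: 07:00–10:30, 10:40–12:30, 13:40–17:10.
Farrukh free within 07:00–18:00: 08:10–08:40, 09:10–09:30, 10:50–11:00, 11:50–18:00.
Pablo free within 07:00–18:00: 07:00–14:20, 16:10–18:00.
Diego ∩ Priya: 07:00–10:30, 12:10–12:30.
Diego ∩ Priya ∩ Grace: 07:00–09:50.
Diego ∩ Priya ∩ Grace ∩ Farrukh: 08:10–08:40, 09:10–09:30.
Diego ∩ Priya ∩ Grace ∩ Farrukh ∩ Pablo: 08:10–08:40, 09:10–09:30.
Windows ≥ 30 min: 08:10–08:40.
Earliest such window starts at 08:10.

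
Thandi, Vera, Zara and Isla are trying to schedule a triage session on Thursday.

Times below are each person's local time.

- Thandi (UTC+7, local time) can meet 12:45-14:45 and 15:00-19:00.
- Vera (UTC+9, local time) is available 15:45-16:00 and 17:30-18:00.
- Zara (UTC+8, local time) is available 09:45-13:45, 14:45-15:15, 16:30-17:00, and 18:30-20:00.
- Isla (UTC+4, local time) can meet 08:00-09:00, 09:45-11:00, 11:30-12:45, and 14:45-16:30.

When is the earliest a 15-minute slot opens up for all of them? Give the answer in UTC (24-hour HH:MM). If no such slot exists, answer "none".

06:45

Thandi → UTC: 05:45–07:45, 08:00–12:00.
Vera → UTC: 06:45–07:00, 08:30–09:00.
Zara → UTC: 01:45–05:45, 06:45–07:15, 08:30–09:00, 10:30–12:00.
Isla → UTC: 04:00–05:00, 05:45–07:00, 07:30–08:45, 10:45–12:30.
Thandi ∩ Vera: 06:45–07:00, 08:30–09:00.
Thandi ∩ Vera ∩ Zara: 06:45–07:00, 08:30–09:00.
Thandi ∩ Vera ∩ Zara ∩ Isla: 06:45–07:00, 08:30–08:45.
Windows ≥ 15 min: 06:45–07:00, 08:30–08:45.
Earliest such window starts at 06:45.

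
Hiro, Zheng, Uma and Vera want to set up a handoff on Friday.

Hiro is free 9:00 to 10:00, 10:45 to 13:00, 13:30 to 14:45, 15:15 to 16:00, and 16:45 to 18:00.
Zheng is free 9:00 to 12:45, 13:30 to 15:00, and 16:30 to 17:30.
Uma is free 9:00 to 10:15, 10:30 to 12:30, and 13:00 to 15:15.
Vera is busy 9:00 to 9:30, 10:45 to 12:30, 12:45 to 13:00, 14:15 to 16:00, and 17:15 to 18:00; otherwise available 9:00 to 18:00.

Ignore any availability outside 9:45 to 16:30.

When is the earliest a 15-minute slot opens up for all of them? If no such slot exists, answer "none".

09:45

Vera free within 09:00–18:00: 09:30–10:45, 12:30–12:45, 13:00–14:15, 16:00–17:15.
Hiro ∩ Zheng: 09:00–10:00, 10:45–12:45, 13:30–14:45, 16:45–17:30.
Hiro ∩ Zheng ∩ Uma: 09:00–10:00, 10:45–12:30, 13:30–14:45.
Hiro ∩ Zheng ∩ Uma ∩ Vera: 09:30–10:00, 13:30–14:15.
Restricted to 09:45–16:30: 09:45–10:00, 13:30–14:15.
Windows ≥ 15 min: 09:45–10:00, 13:30–14:15.
Earliest such window starts at 09:45.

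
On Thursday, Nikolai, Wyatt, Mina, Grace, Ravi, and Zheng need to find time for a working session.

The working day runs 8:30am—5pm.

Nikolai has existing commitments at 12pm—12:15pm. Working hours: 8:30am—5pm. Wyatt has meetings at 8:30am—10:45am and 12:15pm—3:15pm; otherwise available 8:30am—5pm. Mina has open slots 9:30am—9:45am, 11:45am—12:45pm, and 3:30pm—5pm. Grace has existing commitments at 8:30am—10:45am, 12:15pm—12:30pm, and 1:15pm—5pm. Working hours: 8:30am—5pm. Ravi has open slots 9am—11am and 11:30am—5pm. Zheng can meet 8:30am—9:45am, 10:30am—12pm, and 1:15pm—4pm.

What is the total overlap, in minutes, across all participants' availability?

Nikolai free within 08:30–17:00: 08:30–12:00, 12:15–17:00.
Wyatt free within 08:30–17:00: 10:45–12:15, 15:15–17:00.
Grace free within 08:30–17:00: 10:45–12:15, 12:30–13:15.
Nikolai ∩ Wyatt: 10:45–12:00, 15:15–17:00.
Nikolai ∩ Wyatt ∩ Mina: 11:45–12:00, 15:30–17:00.
Nikolai ∩ Wyatt ∩ Mina ∩ Grace: 11:45–12:00.
Nikolai ∩ Wyatt ∩ Mina ∩ Grace ∩ Ravi: 11:45–12:00.
Nikolai ∩ Wyatt ∩ Mina ∩ Grace ∩ Ravi ∩ Zheng: 11:45–12:00.
Total common minutes: 15.

15 minutes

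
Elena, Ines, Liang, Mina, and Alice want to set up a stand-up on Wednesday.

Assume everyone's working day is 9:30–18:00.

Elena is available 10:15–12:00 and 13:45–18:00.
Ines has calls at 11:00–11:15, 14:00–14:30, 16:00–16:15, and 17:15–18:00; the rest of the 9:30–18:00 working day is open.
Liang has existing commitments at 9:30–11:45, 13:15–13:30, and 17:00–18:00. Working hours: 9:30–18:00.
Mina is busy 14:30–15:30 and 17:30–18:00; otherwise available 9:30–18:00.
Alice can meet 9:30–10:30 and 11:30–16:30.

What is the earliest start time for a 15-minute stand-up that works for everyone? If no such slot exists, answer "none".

Ines free within 09:30–18:00: 09:30–11:00, 11:15–14:00, 14:30–16:00, 16:15–17:15.
Liang free within 09:30–18:00: 11:45–13:15, 13:30–17:00.
Mina free within 09:30–18:00: 09:30–14:30, 15:30–17:30.
Elena ∩ Ines: 10:15–11:00, 11:15–12:00, 13:45–14:00, 14:30–16:00, 16:15–17:15.
Elena ∩ Ines ∩ Liang: 11:45–12:00, 13:45–14:00, 14:30–16:00, 16:15–17:00.
Elena ∩ Ines ∩ Liang ∩ Mina: 11:45–12:00, 13:45–14:00, 15:30–16:00, 16:15–17:00.
Elena ∩ Ines ∩ Liang ∩ Mina ∩ Alice: 11:45–12:00, 13:45–14:00, 15:30–16:00, 16:15–16:30.
Windows ≥ 15 min: 11:45–12:00, 13:45–14:00, 15:30–16:00, 16:15–16:30.
Earliest such window starts at 11:45.

11:45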